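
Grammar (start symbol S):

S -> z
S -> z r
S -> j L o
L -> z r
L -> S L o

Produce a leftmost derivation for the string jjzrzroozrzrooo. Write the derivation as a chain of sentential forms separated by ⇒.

S⇒jLo⇒jSLoo⇒jjLoLoo⇒jjSLooLoo⇒jjzrLooLoo⇒jjzrzrooLoo⇒jjzrzrooSLooo⇒jjzrzroozrLooo⇒jjzrzroozrzrooo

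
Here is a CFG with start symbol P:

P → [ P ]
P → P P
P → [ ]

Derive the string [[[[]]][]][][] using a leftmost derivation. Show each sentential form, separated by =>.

P=>PP=>PPP=>[P]PP=>[PP]PP=>[[P]P]PP=>[[[P]]P]PP=>[[[[]]]P]PP=>[[[[]]][]]PP=>[[[[]]][]][]P=>[[[[]]][]][][]

P => PP   [P → P P]
PP => PPP   [P → P P]
PPP => [P]PP   [P → [ P ]]
[P]PP => [PP]PP   [P → P P]
[PP]PP => [[P]P]PP   [P → [ P ]]
[[P]P]PP => [[[P]]P]PP   [P → [ P ]]
[[[P]]P]PP => [[[[]]]P]PP   [P → [ ]]
[[[[]]]P]PP => [[[[]]][]]PP   [P → [ ]]
[[[[]]][]]PP => [[[[]]][]][]P   [P → [ ]]
[[[[]]][]][]P => [[[[]]][]][][]   [P → [ ]]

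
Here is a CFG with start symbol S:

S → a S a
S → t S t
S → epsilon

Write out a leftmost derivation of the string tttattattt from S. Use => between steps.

S => tSt   [S → t S t]
tSt => ttStt   [S → t S t]
ttStt => tttSttt   [S → t S t]
tttSttt => tttaSattt   [S → a S a]
tttaSattt => tttatStattt   [S → t S t]
tttatStattt => tttattattt   [S → epsilon]

S => tSt => ttStt => tttSttt => tttaSattt => tttatStattt => tttattattt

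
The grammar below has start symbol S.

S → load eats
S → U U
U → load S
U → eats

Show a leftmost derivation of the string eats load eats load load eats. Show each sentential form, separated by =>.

S => U U => eats U => eats load S => eats load U U => eats load eats U => eats load eats load S => eats load eats load load eats

S => U U   [S → U U]
U U => eats U   [U → eats]
eats U => eats load S   [U → load S]
eats load S => eats load U U   [S → U U]
eats load U U => eats load eats U   [U → eats]
eats load eats U => eats load eats load S   [U → load S]
eats load eats load S => eats load eats load load eats   [S → load eats]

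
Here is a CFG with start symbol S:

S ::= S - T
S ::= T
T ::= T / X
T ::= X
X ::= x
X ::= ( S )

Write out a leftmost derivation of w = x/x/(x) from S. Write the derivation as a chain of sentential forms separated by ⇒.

S ⇒ T   [S ::= T]
T ⇒ T/X   [T ::= T / X]
T/X ⇒ T/X/X   [T ::= T / X]
T/X/X ⇒ X/X/X   [T ::= X]
X/X/X ⇒ x/X/X   [X ::= x]
x/X/X ⇒ x/x/X   [X ::= x]
x/x/X ⇒ x/x/(S)   [X ::= ( S )]
x/x/(S) ⇒ x/x/(T)   [S ::= T]
x/x/(T) ⇒ x/x/(X)   [T ::= X]
x/x/(X) ⇒ x/x/(x)   [X ::= x]

S ⇒ T ⇒ T/X ⇒ T/X/X ⇒ X/X/X ⇒ x/X/X ⇒ x/x/X ⇒ x/x/(S) ⇒ x/x/(T) ⇒ x/x/(X) ⇒ x/x/(x)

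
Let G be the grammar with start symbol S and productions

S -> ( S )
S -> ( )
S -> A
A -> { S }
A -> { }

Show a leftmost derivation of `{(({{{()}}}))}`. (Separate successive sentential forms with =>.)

S=>A=>{S}=>{(S)}=>{((S))}=>{((A))}=>{(({S}))}=>{(({A}))}=>{(({{S}}))}=>{(({{A}}))}=>{(({{{S}}}))}=>{(({{{()}}}))}

S => A   [S -> A]
A => {S}   [A -> { S }]
{S} => {(S)}   [S -> ( S )]
{(S)} => {((S))}   [S -> ( S )]
{((S))} => {((A))}   [S -> A]
{((A))} => {(({S}))}   [A -> { S }]
{(({S}))} => {(({A}))}   [S -> A]
{(({A}))} => {(({{S}}))}   [A -> { S }]
{(({{S}}))} => {(({{A}}))}   [S -> A]
{(({{A}}))} => {(({{{S}}}))}   [A -> { S }]
{(({{{S}}}))} => {(({{{()}}}))}   [S -> ( )]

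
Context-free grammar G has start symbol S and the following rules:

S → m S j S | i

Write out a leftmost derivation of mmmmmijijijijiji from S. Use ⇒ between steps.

S⇒mSjS⇒mmSjSjS⇒mmmSjSjSjS⇒mmmmSjSjSjSjS⇒mmmmmSjSjSjSjSjS⇒mmmmmijSjSjSjSjS⇒mmmmmijijSjSjSjS⇒mmmmmijijijSjSjS⇒mmmmmijijijijSjS⇒mmmmmijijijijijS⇒mmmmmijijijijiji

S ⇒ mSjS   [S → m S j S]
mSjS ⇒ mmSjSjS   [S → m S j S]
mmSjSjS ⇒ mmmSjSjSjS   [S → m S j S]
mmmSjSjSjS ⇒ mmmmSjSjSjSjS   [S → m S j S]
mmmmSjSjSjSjS ⇒ mmmmmSjSjSjSjSjS   [S → m S j S]
mmmmmSjSjSjSjSjS ⇒ mmmmmijSjSjSjSjS   [S → i]
mmmmmijSjSjSjSjS ⇒ mmmmmijijSjSjSjS   [S → i]
mmmmmijijSjSjSjS ⇒ mmmmmijijijSjSjS   [S → i]
mmmmmijijijSjSjS ⇒ mmmmmijijijijSjS   [S → i]
mmmmmijijijijSjS ⇒ mmmmmijijijijijS   [S → i]
mmmmmijijijijijS ⇒ mmmmmijijijijiji   [S → i]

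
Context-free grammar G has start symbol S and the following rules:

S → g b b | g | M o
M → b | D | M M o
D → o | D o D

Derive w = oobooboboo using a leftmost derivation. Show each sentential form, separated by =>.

S => Mo => MMoo => MMoMoo => MMoMoMoo => DMoMoMoo => oMoMoMoo => oMMooMoMoo => oDMooMoMoo => ooMooMoMoo => oobooMoMoo => oobooboMoo => oobooboboo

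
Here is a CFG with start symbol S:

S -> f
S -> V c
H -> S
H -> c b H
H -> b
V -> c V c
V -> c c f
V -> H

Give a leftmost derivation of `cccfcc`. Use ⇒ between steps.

S ⇒ Vc ⇒ cVcc ⇒ cccfcc

S ⇒ Vc   [S -> V c]
Vc ⇒ cVcc   [V -> c V c]
cVcc ⇒ cccfcc   [V -> c c f]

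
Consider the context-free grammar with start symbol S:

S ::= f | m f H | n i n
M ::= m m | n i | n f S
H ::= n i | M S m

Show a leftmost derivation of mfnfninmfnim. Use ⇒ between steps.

S⇒mfH⇒mfMSm⇒mfnfSSm⇒mfnfninSm⇒mfnfninmfHm⇒mfnfninmfnim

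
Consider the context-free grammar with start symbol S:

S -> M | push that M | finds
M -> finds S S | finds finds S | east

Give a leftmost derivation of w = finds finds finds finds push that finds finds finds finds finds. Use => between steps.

S => M => finds finds S => finds finds M => finds finds finds finds S => finds finds finds finds push that M => finds finds finds finds push that finds S S => finds finds finds finds push that finds finds S => finds finds finds finds push that finds finds M => finds finds finds finds push that finds finds finds finds S => finds finds finds finds push that finds finds finds finds finds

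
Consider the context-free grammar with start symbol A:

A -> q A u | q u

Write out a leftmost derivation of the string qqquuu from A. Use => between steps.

A => qAu   [A -> q A u]
qAu => qqAuu   [A -> q A u]
qqAuu => qqquuu   [A -> q u]

A=>qAu=>qqAuu=>qqquuu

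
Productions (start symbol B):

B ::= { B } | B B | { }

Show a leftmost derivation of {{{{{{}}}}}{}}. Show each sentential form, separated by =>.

B => {B} => {BB} => {{B}B} => {{{B}}B} => {{{{B}}}B} => {{{{{B}}}}B} => {{{{{{}}}}}B} => {{{{{{}}}}}{}}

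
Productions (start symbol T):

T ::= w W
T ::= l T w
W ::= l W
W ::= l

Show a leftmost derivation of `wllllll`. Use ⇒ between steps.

T ⇒ wW ⇒ wlW ⇒ wllW ⇒ wlllW ⇒ wllllW ⇒ wlllllW ⇒ wllllll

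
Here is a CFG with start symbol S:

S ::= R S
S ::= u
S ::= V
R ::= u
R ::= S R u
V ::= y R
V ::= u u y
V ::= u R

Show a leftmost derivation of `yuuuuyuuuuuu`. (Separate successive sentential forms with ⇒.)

S ⇒ V ⇒ yR ⇒ ySRu ⇒ yRSRu ⇒ yuSRu ⇒ yuuRu ⇒ yuuSRuu ⇒ yuuVRuu ⇒ yuuuuyRuu ⇒ yuuuuySRuuu ⇒ yuuuuyRSRuuu ⇒ yuuuuyuSRuuu ⇒ yuuuuyuuRuuu ⇒ yuuuuyuuuuuu

S ⇒ V   [S ::= V]
V ⇒ yR   [V ::= y R]
yR ⇒ ySRu   [R ::= S R u]
ySRu ⇒ yRSRu   [S ::= R S]
yRSRu ⇒ yuSRu   [R ::= u]
yuSRu ⇒ yuuRu   [S ::= u]
yuuRu ⇒ yuuSRuu   [R ::= S R u]
yuuSRuu ⇒ yuuVRuu   [S ::= V]
yuuVRuu ⇒ yuuuuyRuu   [V ::= u u y]
yuuuuyRuu ⇒ yuuuuySRuuu   [R ::= S R u]
yuuuuySRuuu ⇒ yuuuuyRSRuuu   [S ::= R S]
yuuuuyRSRuuu ⇒ yuuuuyuSRuuu   [R ::= u]
yuuuuyuSRuuu ⇒ yuuuuyuuRuuu   [S ::= u]
yuuuuyuuRuuu ⇒ yuuuuyuuuuuu   [R ::= u]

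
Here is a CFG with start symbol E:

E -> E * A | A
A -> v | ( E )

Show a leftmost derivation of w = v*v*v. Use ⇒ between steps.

E ⇒ E*A   [E -> E * A]
E*A ⇒ E*A*A   [E -> E * A]
E*A*A ⇒ A*A*A   [E -> A]
A*A*A ⇒ v*A*A   [A -> v]
v*A*A ⇒ v*v*A   [A -> v]
v*v*A ⇒ v*v*v   [A -> v]

E⇒E*A⇒E*A*A⇒A*A*A⇒v*A*A⇒v*v*A⇒v*v*v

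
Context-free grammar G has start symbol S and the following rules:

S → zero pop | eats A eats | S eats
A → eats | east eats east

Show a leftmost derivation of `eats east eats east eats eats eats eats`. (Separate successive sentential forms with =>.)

S => S eats   [S → S eats]
S eats => S eats eats   [S → S eats]
S eats eats => S eats eats eats   [S → S eats]
S eats eats eats => eats A eats eats eats eats   [S → eats A eats]
eats A eats eats eats eats => eats east eats east eats eats eats eats   [A → east eats east]

S => S eats => S eats eats => S eats eats eats => eats A eats eats eats eats => eats east eats east eats eats eats eats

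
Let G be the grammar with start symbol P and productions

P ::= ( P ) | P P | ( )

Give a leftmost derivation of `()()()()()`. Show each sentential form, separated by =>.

P => PP   [P ::= P P]
PP => PPP   [P ::= P P]
PPP => PPPP   [P ::= P P]
PPPP => PPPPP   [P ::= P P]
PPPPP => ()PPPP   [P ::= ( )]
()PPPP => ()()PPP   [P ::= ( )]
()()PPP => ()()()PP   [P ::= ( )]
()()()PP => ()()()()P   [P ::= ( )]
()()()()P => ()()()()()   [P ::= ( )]

P=>PP=>PPP=>PPPP=>PPPPP=>()PPPP=>()()PPP=>()()()PP=>()()()()P=>()()()()()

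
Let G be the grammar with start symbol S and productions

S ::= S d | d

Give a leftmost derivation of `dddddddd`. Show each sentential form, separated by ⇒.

S ⇒ Sd ⇒ Sdd ⇒ Sddd ⇒ Sdddd ⇒ Sddddd ⇒ Sdddddd ⇒ Sddddddd ⇒ dddddddd

S ⇒ Sd   [S ::= S d]
Sd ⇒ Sdd   [S ::= S d]
Sdd ⇒ Sddd   [S ::= S d]
Sddd ⇒ Sdddd   [S ::= S d]
Sdddd ⇒ Sddddd   [S ::= S d]
Sddddd ⇒ Sdddddd   [S ::= S d]
Sdddddd ⇒ Sddddddd   [S ::= S d]
Sddddddd ⇒ dddddddd   [S ::= d]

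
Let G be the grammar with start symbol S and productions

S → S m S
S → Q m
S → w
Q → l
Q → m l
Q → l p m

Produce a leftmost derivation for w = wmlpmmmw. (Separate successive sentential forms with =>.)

S => SmS   [S → S m S]
SmS => wmS   [S → w]
wmS => wmSmS   [S → S m S]
wmSmS => wmQmmS   [S → Q m]
wmQmmS => wmlpmmmS   [Q → l p m]
wmlpmmmS => wmlpmmmw   [S → w]

S => SmS => wmS => wmSmS => wmQmmS => wmlpmmmS => wmlpmmmw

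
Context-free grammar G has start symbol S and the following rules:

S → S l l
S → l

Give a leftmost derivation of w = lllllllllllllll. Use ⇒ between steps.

S ⇒ Sll ⇒ Sllll ⇒ Sllllll ⇒ Sllllllll ⇒ Sllllllllll ⇒ Sllllllllllll ⇒ Sllllllllllllll ⇒ lllllllllllllll

S ⇒ Sll   [S → S l l]
Sll ⇒ Sllll   [S → S l l]
Sllll ⇒ Sllllll   [S → S l l]
Sllllll ⇒ Sllllllll   [S → S l l]
Sllllllll ⇒ Sllllllllll   [S → S l l]
Sllllllllll ⇒ Sllllllllllll   [S → S l l]
Sllllllllllll ⇒ Sllllllllllllll   [S → S l l]
Sllllllllllllll ⇒ lllllllllllllll   [S → l]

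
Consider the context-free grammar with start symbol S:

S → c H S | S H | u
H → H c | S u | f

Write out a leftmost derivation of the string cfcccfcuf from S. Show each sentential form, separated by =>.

S => cHS => cHcS => cHccS => cfccS => cfccSH => cfcccHSH => cfcccHcSH => cfcccfcSH => cfcccfcuH => cfcccfcuf

S => cHS   [S → c H S]
cHS => cHcS   [H → H c]
cHcS => cHccS   [H → H c]
cHccS => cfccS   [H → f]
cfccS => cfccSH   [S → S H]
cfccSH => cfcccHSH   [S → c H S]
cfcccHSH => cfcccHcSH   [H → H c]
cfcccHcSH => cfcccfcSH   [H → f]
cfcccfcSH => cfcccfcuH   [S → u]
cfcccfcuH => cfcccfcuf   [H → f]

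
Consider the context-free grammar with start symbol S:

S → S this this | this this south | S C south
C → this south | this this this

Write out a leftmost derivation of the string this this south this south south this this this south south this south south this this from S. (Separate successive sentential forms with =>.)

S => S this this   [S → S this this]
S this this => S C south this this   [S → S C south]
S C south this this => S C south C south this this   [S → S C south]
S C south C south this this => S this this C south C south this this   [S → S this this]
S this this C south C south this this => S C south this this C south C south this this   [S → S C south]
S C south this this C south C south this this => this this south C south this this C south C south this this   [S → this this south]
this this south C south this this C south C south this this => this this south this south south this this C south C south this this   [C → this south]
this this south this south south this this C south C south this this => this this south this south south this this this south south C south this this   [C → this south]
this this south this south south this this this south south C south this this => this this south this south south this this this south south this south south this this   [C → this south]

S => S this this => S C south this this => S C south C south this this => S this this C south C south this this => S C south this this C south C south this this => this this south C south this this C south C south this this => this this south this south south this this C south C south this this => this this south this south south this this this south south C south this this => this this south this south south this this this south south this south south this this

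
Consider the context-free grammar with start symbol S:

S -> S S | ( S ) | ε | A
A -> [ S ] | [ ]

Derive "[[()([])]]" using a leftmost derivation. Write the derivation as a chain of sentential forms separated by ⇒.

S ⇒ A   [S -> A]
A ⇒ [S]   [A -> [ S ]]
[S] ⇒ [A]   [S -> A]
[A] ⇒ [[S]]   [A -> [ S ]]
[[S]] ⇒ [[SS]]   [S -> S S]
[[SS]] ⇒ [[(S)S]]   [S -> ( S )]
[[(S)S]] ⇒ [[()S]]   [S -> ε]
[[()S]] ⇒ [[()(S)]]   [S -> ( S )]
[[()(S)]] ⇒ [[()(A)]]   [S -> A]
[[()(A)]] ⇒ [[()([])]]   [A -> [ ]]

S ⇒ A ⇒ [S] ⇒ [A] ⇒ [[S]] ⇒ [[SS]] ⇒ [[(S)S]] ⇒ [[()S]] ⇒ [[()(S)]] ⇒ [[()(A)]] ⇒ [[()([])]]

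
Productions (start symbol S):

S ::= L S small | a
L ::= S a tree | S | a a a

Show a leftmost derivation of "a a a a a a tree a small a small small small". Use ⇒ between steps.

S ⇒ L S small ⇒ S S small ⇒ a S small ⇒ a L S small small ⇒ a a a a S small small ⇒ a a a a L S small small small ⇒ a a a a S S small small small ⇒ a a a a L S small S small small small ⇒ a a a a S a tree S small S small small small ⇒ a a a a a a tree S small S small small small ⇒ a a a a a a tree a small S small small small ⇒ a a a a a a tree a small a small small small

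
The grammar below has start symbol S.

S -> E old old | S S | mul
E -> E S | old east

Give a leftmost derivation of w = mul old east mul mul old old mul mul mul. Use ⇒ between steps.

S ⇒ S S ⇒ S S S ⇒ S S S S ⇒ mul S S S ⇒ mul S S S S ⇒ mul E old old S S S ⇒ mul E S old old S S S ⇒ mul E S S old old S S S ⇒ mul old east S S old old S S S ⇒ mul old east mul S old old S S S ⇒ mul old east mul mul old old S S S ⇒ mul old east mul mul old old mul S S ⇒ mul old east mul mul old old mul mul S ⇒ mul old east mul mul old old mul mul mul

S ⇒ S S   [S -> S S]
S S ⇒ S S S   [S -> S S]
S S S ⇒ S S S S   [S -> S S]
S S S S ⇒ mul S S S   [S -> mul]
mul S S S ⇒ mul S S S S   [S -> S S]
mul S S S S ⇒ mul E old old S S S   [S -> E old old]
mul E old old S S S ⇒ mul E S old old S S S   [E -> E S]
mul E S old old S S S ⇒ mul E S S old old S S S   [E -> E S]
mul E S S old old S S S ⇒ mul old east S S old old S S S   [E -> old east]
mul old east S S old old S S S ⇒ mul old east mul S old old S S S   [S -> mul]
mul old east mul S old old S S S ⇒ mul old east mul mul old old S S S   [S -> mul]
mul old east mul mul old old S S S ⇒ mul old east mul mul old old mul S S   [S -> mul]
mul old east mul mul old old mul S S ⇒ mul old east mul mul old old mul mul S   [S -> mul]
mul old east mul mul old old mul mul S ⇒ mul old east mul mul old old mul mul mul   [S -> mul]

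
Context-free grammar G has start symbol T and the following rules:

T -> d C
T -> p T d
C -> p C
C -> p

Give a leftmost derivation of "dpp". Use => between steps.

T => dC => dpC => dpp

T => dC   [T -> d C]
dC => dpC   [C -> p C]
dpC => dpp   [C -> p]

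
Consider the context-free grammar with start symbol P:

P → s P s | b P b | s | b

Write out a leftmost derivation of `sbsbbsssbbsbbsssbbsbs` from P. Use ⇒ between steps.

P ⇒ sPs ⇒ sbPbs ⇒ sbsPsbs ⇒ sbsbPbsbs ⇒ sbsbbPbbsbs ⇒ sbsbbsPsbbsbs ⇒ sbsbbssPssbbsbs ⇒ sbsbbsssPsssbbsbs ⇒ sbsbbsssbPbsssbbsbs ⇒ sbsbbsssbbPbbsssbbsbs ⇒ sbsbbsssbbsbbsssbbsbs

P ⇒ sPs   [P → s P s]
sPs ⇒ sbPbs   [P → b P b]
sbPbs ⇒ sbsPsbs   [P → s P s]
sbsPsbs ⇒ sbsbPbsbs   [P → b P b]
sbsbPbsbs ⇒ sbsbbPbbsbs   [P → b P b]
sbsbbPbbsbs ⇒ sbsbbsPsbbsbs   [P → s P s]
sbsbbsPsbbsbs ⇒ sbsbbssPssbbsbs   [P → s P s]
sbsbbssPssbbsbs ⇒ sbsbbsssPsssbbsbs   [P → s P s]
sbsbbsssPsssbbsbs ⇒ sbsbbsssbPbsssbbsbs   [P → b P b]
sbsbbsssbPbsssbbsbs ⇒ sbsbbsssbbPbbsssbbsbs   [P → b P b]
sbsbbsssbbPbbsssbbsbs ⇒ sbsbbsssbbsbbsssbbsbs   [P → s]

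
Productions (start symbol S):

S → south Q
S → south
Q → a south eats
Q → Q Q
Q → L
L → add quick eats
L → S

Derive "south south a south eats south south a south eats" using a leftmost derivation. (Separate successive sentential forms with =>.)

S => south Q   [S → south Q]
south Q => south Q Q   [Q → Q Q]
south Q Q => south Q Q Q   [Q → Q Q]
south Q Q Q => south L Q Q   [Q → L]
south L Q Q => south S Q Q   [L → S]
south S Q Q => south south Q Q Q   [S → south Q]
south south Q Q Q => south south a south eats Q Q   [Q → a south eats]
south south a south eats Q Q => south south a south eats L Q   [Q → L]
south south a south eats L Q => south south a south eats S Q   [L → S]
south south a south eats S Q => south south a south eats south Q Q   [S → south Q]
south south a south eats south Q Q => south south a south eats south L Q   [Q → L]
south south a south eats south L Q => south south a south eats south S Q   [L → S]
south south a south eats south S Q => south south a south eats south south Q   [S → south]
south south a south eats south south Q => south south a south eats south south a south eats   [Q → a south eats]

S => south Q => south Q Q => south Q Q Q => south L Q Q => south S Q Q => south south Q Q Q => south south a south eats Q Q => south south a south eats L Q => south south a south eats S Q => south south a south eats south Q Q => south south a south eats south L Q => south south a south eats south S Q => south south a south eats south south Q => south south a south eats south south a south eats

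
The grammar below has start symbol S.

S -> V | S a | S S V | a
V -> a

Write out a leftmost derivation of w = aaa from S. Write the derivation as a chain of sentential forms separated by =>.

S=>SSV=>VSV=>aSV=>aaV=>aaa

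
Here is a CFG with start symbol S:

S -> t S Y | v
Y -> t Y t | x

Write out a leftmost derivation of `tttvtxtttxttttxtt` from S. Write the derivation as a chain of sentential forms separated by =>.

S => tSY => ttSYY => tttSYYY => tttvYYY => tttvtYtYY => tttvtxtYY => tttvtxttYtY => tttvtxtttYttY => tttvtxtttxttY => tttvtxtttxtttYt => tttvtxtttxttttYtt => tttvtxtttxttttxtt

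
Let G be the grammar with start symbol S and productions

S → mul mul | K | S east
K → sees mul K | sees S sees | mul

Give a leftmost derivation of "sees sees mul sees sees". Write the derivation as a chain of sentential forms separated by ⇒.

S ⇒ K   [S → K]
K ⇒ sees S sees   [K → sees S sees]
sees S sees ⇒ sees K sees   [S → K]
sees K sees ⇒ sees sees S sees sees   [K → sees S sees]
sees sees S sees sees ⇒ sees sees K sees sees   [S → K]
sees sees K sees sees ⇒ sees sees mul sees sees   [K → mul]

S ⇒ K ⇒ sees S sees ⇒ sees K sees ⇒ sees sees S sees sees ⇒ sees sees K sees sees ⇒ sees sees mul sees sees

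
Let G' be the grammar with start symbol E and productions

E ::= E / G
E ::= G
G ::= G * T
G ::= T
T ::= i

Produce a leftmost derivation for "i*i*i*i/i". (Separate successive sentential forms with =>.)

E=>E/G=>G/G=>G*T/G=>G*T*T/G=>G*T*T*T/G=>T*T*T*T/G=>i*T*T*T/G=>i*i*T*T/G=>i*i*i*T/G=>i*i*i*i/G=>i*i*i*i/T=>i*i*i*i/i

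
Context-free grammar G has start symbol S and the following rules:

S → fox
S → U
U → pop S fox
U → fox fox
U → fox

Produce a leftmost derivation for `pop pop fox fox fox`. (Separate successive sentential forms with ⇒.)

S ⇒ U   [S → U]
U ⇒ pop S fox   [U → pop S fox]
pop S fox ⇒ pop U fox   [S → U]
pop U fox ⇒ pop pop S fox fox   [U → pop S fox]
pop pop S fox fox ⇒ pop pop U fox fox   [S → U]
pop pop U fox fox ⇒ pop pop fox fox fox   [U → fox]

S ⇒ U ⇒ pop S fox ⇒ pop U fox ⇒ pop pop S fox fox ⇒ pop pop U fox fox ⇒ pop pop fox fox fox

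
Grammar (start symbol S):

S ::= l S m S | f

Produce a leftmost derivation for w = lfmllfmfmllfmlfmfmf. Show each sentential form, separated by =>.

S=>lSmS=>lfmS=>lfmlSmS=>lfmllSmSmS=>lfmllfmSmS=>lfmllfmfmS=>lfmllfmfmlSmS=>lfmllfmfmllSmSmS=>lfmllfmfmllfmSmS=>lfmllfmfmllfmlSmSmS=>lfmllfmfmllfmlfmSmS=>lfmllfmfmllfmlfmfmS=>lfmllfmfmllfmlfmfmf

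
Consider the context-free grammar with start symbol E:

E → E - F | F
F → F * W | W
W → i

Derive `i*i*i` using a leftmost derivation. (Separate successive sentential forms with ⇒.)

E ⇒ F   [E → F]
F ⇒ F*W   [F → F * W]
F*W ⇒ F*W*W   [F → F * W]
F*W*W ⇒ W*W*W   [F → W]
W*W*W ⇒ i*W*W   [W → i]
i*W*W ⇒ i*i*W   [W → i]
i*i*W ⇒ i*i*i   [W → i]

E ⇒ F ⇒ F*W ⇒ F*W*W ⇒ W*W*W ⇒ i*W*W ⇒ i*i*W ⇒ i*i*i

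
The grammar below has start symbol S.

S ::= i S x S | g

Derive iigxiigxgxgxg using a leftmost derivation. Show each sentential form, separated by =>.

S=>iSxS=>iiSxSxS=>iigxSxS=>iigxiSxSxS=>iigxiiSxSxSxS=>iigxiigxSxSxS=>iigxiigxgxSxS=>iigxiigxgxgxS=>iigxiigxgxgxg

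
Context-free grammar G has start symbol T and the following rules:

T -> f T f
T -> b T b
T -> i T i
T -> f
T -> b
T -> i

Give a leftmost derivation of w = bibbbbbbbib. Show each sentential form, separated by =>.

T => bTb => biTib => bibTbib => bibbTbbib => bibbbTbbbib => bibbbbbbbib

T => bTb   [T -> b T b]
bTb => biTib   [T -> i T i]
biTib => bibTbib   [T -> b T b]
bibTbib => bibbTbbib   [T -> b T b]
bibbTbbib => bibbbTbbbib   [T -> b T b]
bibbbTbbbib => bibbbbbbbib   [T -> b]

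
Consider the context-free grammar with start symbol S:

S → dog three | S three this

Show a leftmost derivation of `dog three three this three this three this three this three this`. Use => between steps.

S => S three this => S three this three this => S three this three this three this => S three this three this three this three this => S three this three this three this three this three this => dog three three this three this three this three this three this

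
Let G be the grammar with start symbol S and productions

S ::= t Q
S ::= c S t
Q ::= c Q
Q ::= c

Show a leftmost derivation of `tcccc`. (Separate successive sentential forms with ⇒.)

S ⇒ tQ ⇒ tcQ ⇒ tccQ ⇒ tcccQ ⇒ tcccc

S ⇒ tQ   [S ::= t Q]
tQ ⇒ tcQ   [Q ::= c Q]
tcQ ⇒ tccQ   [Q ::= c Q]
tccQ ⇒ tcccQ   [Q ::= c Q]
tcccQ ⇒ tcccc   [Q ::= c]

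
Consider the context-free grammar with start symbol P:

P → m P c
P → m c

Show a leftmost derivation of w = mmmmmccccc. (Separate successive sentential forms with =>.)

P => mPc => mmPcc => mmmPccc => mmmmPcccc => mmmmmccccc

P => mPc   [P → m P c]
mPc => mmPcc   [P → m P c]
mmPcc => mmmPccc   [P → m P c]
mmmPccc => mmmmPcccc   [P → m P c]
mmmmPcccc => mmmmmccccc   [P → m c]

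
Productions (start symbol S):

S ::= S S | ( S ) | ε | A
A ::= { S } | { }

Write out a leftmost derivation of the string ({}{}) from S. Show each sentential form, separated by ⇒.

S ⇒ (S) ⇒ (SS) ⇒ (AS) ⇒ ({}S) ⇒ ({}A) ⇒ ({}{})

S ⇒ (S)   [S ::= ( S )]
(S) ⇒ (SS)   [S ::= S S]
(SS) ⇒ (AS)   [S ::= A]
(AS) ⇒ ({}S)   [A ::= { }]
({}S) ⇒ ({}A)   [S ::= A]
({}A) ⇒ ({}{})   [A ::= { }]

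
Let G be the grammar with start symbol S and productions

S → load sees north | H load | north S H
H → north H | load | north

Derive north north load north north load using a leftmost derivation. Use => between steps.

S => north S H   [S → north S H]
north S H => north H load H   [S → H load]
north H load H => north north load H   [H → north]
north north load H => north north load north H   [H → north H]
north north load north H => north north load north north H   [H → north H]
north north load north north H => north north load north north load   [H → load]

S => north S H => north H load H => north north load H => north north load north H => north north load north north H => north north load north north load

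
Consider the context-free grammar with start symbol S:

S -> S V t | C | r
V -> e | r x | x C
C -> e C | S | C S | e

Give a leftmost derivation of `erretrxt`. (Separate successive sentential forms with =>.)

S => SVt => CVt => eCVt => eSVt => eSVtVt => eCVtVt => eCSVtVt => eSSVtVt => erSVtVt => errVtVt => erretVt => erretrxt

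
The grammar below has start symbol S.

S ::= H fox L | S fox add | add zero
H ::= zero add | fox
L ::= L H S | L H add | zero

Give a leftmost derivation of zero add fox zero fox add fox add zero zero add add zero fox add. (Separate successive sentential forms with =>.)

S => S fox add => H fox L fox add => zero add fox L fox add => zero add fox L H S fox add => zero add fox L H S H S fox add => zero add fox L H add H S H S fox add => zero add fox zero H add H S H S fox add => zero add fox zero fox add H S H S fox add => zero add fox zero fox add fox S H S fox add => zero add fox zero fox add fox add zero H S fox add => zero add fox zero fox add fox add zero zero add S fox add => zero add fox zero fox add fox add zero zero add add zero fox add

S => S fox add   [S ::= S fox add]
S fox add => H fox L fox add   [S ::= H fox L]
H fox L fox add => zero add fox L fox add   [H ::= zero add]
zero add fox L fox add => zero add fox L H S fox add   [L ::= L H S]
zero add fox L H S fox add => zero add fox L H S H S fox add   [L ::= L H S]
zero add fox L H S H S fox add => zero add fox L H add H S H S fox add   [L ::= L H add]
zero add fox L H add H S H S fox add => zero add fox zero H add H S H S fox add   [L ::= zero]
zero add fox zero H add H S H S fox add => zero add fox zero fox add H S H S fox add   [H ::= fox]
zero add fox zero fox add H S H S fox add => zero add fox zero fox add fox S H S fox add   [H ::= fox]
zero add fox zero fox add fox S H S fox add => zero add fox zero fox add fox add zero H S fox add   [S ::= add zero]
zero add fox zero fox add fox add zero H S fox add => zero add fox zero fox add fox add zero zero add S fox add   [H ::= zero add]
zero add fox zero fox add fox add zero zero add S fox add => zero add fox zero fox add fox add zero zero add add zero fox add   [S ::= add zero]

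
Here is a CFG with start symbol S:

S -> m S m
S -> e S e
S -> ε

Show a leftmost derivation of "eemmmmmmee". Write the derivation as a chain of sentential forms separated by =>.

S => eSe => eeSee => eemSmee => eemmSmmee => eemmmSmmmee => eemmmmmmee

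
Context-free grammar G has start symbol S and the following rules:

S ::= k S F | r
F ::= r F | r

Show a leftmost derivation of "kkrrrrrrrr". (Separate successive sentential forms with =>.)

S=>kSF=>kkSFF=>kkrFF=>kkrrFF=>kkrrrFF=>kkrrrrFF=>kkrrrrrFF=>kkrrrrrrFF=>kkrrrrrrrF=>kkrrrrrrrr

S => kSF   [S ::= k S F]
kSF => kkSFF   [S ::= k S F]
kkSFF => kkrFF   [S ::= r]
kkrFF => kkrrFF   [F ::= r F]
kkrrFF => kkrrrFF   [F ::= r F]
kkrrrFF => kkrrrrFF   [F ::= r F]
kkrrrrFF => kkrrrrrFF   [F ::= r F]
kkrrrrrFF => kkrrrrrrFF   [F ::= r F]
kkrrrrrrFF => kkrrrrrrrF   [F ::= r]
kkrrrrrrrF => kkrrrrrrrr   [F ::= r]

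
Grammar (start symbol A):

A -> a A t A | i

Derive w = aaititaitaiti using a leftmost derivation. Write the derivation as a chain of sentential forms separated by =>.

A => aAtA => aaAtAtA => aaitAtA => aaititA => aaititaAtA => aaititaitA => aaititaitaAtA => aaititaitaitA => aaititaitaiti

A => aAtA   [A -> a A t A]
aAtA => aaAtAtA   [A -> a A t A]
aaAtAtA => aaitAtA   [A -> i]
aaitAtA => aaititA   [A -> i]
aaititA => aaititaAtA   [A -> a A t A]
aaititaAtA => aaititaitA   [A -> i]
aaititaitA => aaititaitaAtA   [A -> a A t A]
aaititaitaAtA => aaititaitaitA   [A -> i]
aaititaitaitA => aaititaitaiti   [A -> i]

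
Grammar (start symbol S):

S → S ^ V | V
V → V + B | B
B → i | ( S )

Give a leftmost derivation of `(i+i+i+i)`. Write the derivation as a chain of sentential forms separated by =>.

S=>V=>B=>(S)=>(V)=>(V+B)=>(V+B+B)=>(V+B+B+B)=>(B+B+B+B)=>(i+B+B+B)=>(i+i+B+B)=>(i+i+i+B)=>(i+i+i+i)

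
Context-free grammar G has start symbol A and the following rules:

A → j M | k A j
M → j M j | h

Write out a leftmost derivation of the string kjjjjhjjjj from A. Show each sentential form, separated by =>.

A => kAj => kjMj => kjjMjj => kjjjMjjj => kjjjjMjjjj => kjjjjhjjjj

A => kAj   [A → k A j]
kAj => kjMj   [A → j M]
kjMj => kjjMjj   [M → j M j]
kjjMjj => kjjjMjjj   [M → j M j]
kjjjMjjj => kjjjjMjjjj   [M → j M j]
kjjjjMjjjj => kjjjjhjjjj   [M → h]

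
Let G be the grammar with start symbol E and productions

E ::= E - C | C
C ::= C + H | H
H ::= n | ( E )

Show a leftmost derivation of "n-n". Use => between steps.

E => E-C => C-C => H-C => n-C => n-H => n-n

E => E-C   [E ::= E - C]
E-C => C-C   [E ::= C]
C-C => H-C   [C ::= H]
H-C => n-C   [H ::= n]
n-C => n-H   [C ::= H]
n-H => n-n   [H ::= n]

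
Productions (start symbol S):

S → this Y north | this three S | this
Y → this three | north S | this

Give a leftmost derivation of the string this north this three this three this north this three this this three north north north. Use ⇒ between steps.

S ⇒ this Y north   [S → this Y north]
this Y north ⇒ this north S north   [Y → north S]
this north S north ⇒ this north this three S north   [S → this three S]
this north this three S north ⇒ this north this three this three S north   [S → this three S]
this north this three this three S north ⇒ this north this three this three this Y north north   [S → this Y north]
this north this three this three this Y north north ⇒ this north this three this three this north S north north   [Y → north S]
this north this three this three this north S north north ⇒ this north this three this three this north this three S north north   [S → this three S]
this north this three this three this north this three S north north ⇒ this north this three this three this north this three this Y north north north   [S → this Y north]
this north this three this three this north this three this Y north north north ⇒ this north this three this three this north this three this this three north north north   [Y → this three]

S ⇒ this Y north ⇒ this north S north ⇒ this north this three S north ⇒ this north this three this three S north ⇒ this north this three this three this Y north north ⇒ this north this three this three this north S north north ⇒ this north this three this three this north this three S north north ⇒ this north this three this three this north this three this Y north north north ⇒ this north this three this three this north this three this this three north north north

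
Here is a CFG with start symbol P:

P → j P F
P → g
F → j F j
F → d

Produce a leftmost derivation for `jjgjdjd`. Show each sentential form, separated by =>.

P => jPF => jjPFF => jjgFF => jjgjFjF => jjgjdjF => jjgjdjd

P => jPF   [P → j P F]
jPF => jjPFF   [P → j P F]
jjPFF => jjgFF   [P → g]
jjgFF => jjgjFjF   [F → j F j]
jjgjFjF => jjgjdjF   [F → d]
jjgjdjF => jjgjdjd   [F → d]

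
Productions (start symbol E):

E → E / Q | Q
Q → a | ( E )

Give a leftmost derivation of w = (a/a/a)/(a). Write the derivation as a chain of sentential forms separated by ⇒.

E ⇒ E/Q ⇒ Q/Q ⇒ (E)/Q ⇒ (E/Q)/Q ⇒ (E/Q/Q)/Q ⇒ (Q/Q/Q)/Q ⇒ (a/Q/Q)/Q ⇒ (a/a/Q)/Q ⇒ (a/a/a)/Q ⇒ (a/a/a)/(E) ⇒ (a/a/a)/(Q) ⇒ (a/a/a)/(a)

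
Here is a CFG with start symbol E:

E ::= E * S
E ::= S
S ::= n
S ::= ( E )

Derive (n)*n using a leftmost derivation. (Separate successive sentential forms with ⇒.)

E ⇒ E*S ⇒ S*S ⇒ (E)*S ⇒ (S)*S ⇒ (n)*S ⇒ (n)*n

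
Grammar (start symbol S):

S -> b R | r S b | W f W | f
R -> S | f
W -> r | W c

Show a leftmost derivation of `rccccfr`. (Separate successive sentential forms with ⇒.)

S ⇒ WfW   [S -> W f W]
WfW ⇒ WcfW   [W -> W c]
WcfW ⇒ WccfW   [W -> W c]
WccfW ⇒ WcccfW   [W -> W c]
WcccfW ⇒ WccccfW   [W -> W c]
WccccfW ⇒ rccccfW   [W -> r]
rccccfW ⇒ rccccfr   [W -> r]

S ⇒ WfW ⇒ WcfW ⇒ WccfW ⇒ WcccfW ⇒ WccccfW ⇒ rccccfW ⇒ rccccfr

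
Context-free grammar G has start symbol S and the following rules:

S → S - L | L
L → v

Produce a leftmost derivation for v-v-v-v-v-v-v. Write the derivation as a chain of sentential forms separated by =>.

S=>S-L=>S-L-L=>S-L-L-L=>S-L-L-L-L=>S-L-L-L-L-L=>S-L-L-L-L-L-L=>L-L-L-L-L-L-L=>v-L-L-L-L-L-L=>v-v-L-L-L-L-L=>v-v-v-L-L-L-L=>v-v-v-v-L-L-L=>v-v-v-v-v-L-L=>v-v-v-v-v-v-L=>v-v-v-v-v-v-v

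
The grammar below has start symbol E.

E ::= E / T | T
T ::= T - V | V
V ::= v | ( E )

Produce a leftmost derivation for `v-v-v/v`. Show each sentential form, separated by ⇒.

E ⇒ E/T   [E ::= E / T]
E/T ⇒ T/T   [E ::= T]
T/T ⇒ T-V/T   [T ::= T - V]
T-V/T ⇒ T-V-V/T   [T ::= T - V]
T-V-V/T ⇒ V-V-V/T   [T ::= V]
V-V-V/T ⇒ v-V-V/T   [V ::= v]
v-V-V/T ⇒ v-v-V/T   [V ::= v]
v-v-V/T ⇒ v-v-v/T   [V ::= v]
v-v-v/T ⇒ v-v-v/V   [T ::= V]
v-v-v/V ⇒ v-v-v/v   [V ::= v]

E ⇒ E/T ⇒ T/T ⇒ T-V/T ⇒ T-V-V/T ⇒ V-V-V/T ⇒ v-V-V/T ⇒ v-v-V/T ⇒ v-v-v/T ⇒ v-v-v/V ⇒ v-v-v/v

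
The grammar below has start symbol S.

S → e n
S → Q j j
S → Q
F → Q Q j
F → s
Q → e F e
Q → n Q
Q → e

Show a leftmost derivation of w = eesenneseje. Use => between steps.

S => Q => eFe => eQQje => eeFeQje => eeseQje => eesenQje => eesennQje => eesenneFeje => eesenneseje

S => Q   [S → Q]
Q => eFe   [Q → e F e]
eFe => eQQje   [F → Q Q j]
eQQje => eeFeQje   [Q → e F e]
eeFeQje => eeseQje   [F → s]
eeseQje => eesenQje   [Q → n Q]
eesenQje => eesennQje   [Q → n Q]
eesennQje => eesenneFeje   [Q → e F e]
eesenneFeje => eesenneseje   [F → s]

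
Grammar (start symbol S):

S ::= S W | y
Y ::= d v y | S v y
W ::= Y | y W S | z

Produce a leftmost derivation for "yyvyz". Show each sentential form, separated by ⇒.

S⇒SW⇒SWW⇒yWW⇒yYW⇒ySvyW⇒yyvyW⇒yyvyz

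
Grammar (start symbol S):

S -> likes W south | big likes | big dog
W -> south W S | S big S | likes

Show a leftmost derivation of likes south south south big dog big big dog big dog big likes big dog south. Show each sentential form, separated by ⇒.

S ⇒ likes W south ⇒ likes south W S south ⇒ likes south south W S S south ⇒ likes south south south W S S S south ⇒ likes south south south S big S S S S south ⇒ likes south south south big dog big S S S S south ⇒ likes south south south big dog big big dog S S S south ⇒ likes south south south big dog big big dog big dog S S south ⇒ likes south south south big dog big big dog big dog big likes S south ⇒ likes south south south big dog big big dog big dog big likes big dog south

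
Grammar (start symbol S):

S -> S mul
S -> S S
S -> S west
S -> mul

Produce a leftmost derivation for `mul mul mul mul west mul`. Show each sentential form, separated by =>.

S => S S   [S -> S S]
S S => S west S   [S -> S west]
S west S => S S west S   [S -> S S]
S S west S => S S S west S   [S -> S S]
S S S west S => S S S S west S   [S -> S S]
S S S S west S => mul S S S west S   [S -> mul]
mul S S S west S => mul mul S S west S   [S -> mul]
mul mul S S west S => mul mul mul S west S   [S -> mul]
mul mul mul S west S => mul mul mul mul west S   [S -> mul]
mul mul mul mul west S => mul mul mul mul west mul   [S -> mul]

S => S S => S west S => S S west S => S S S west S => S S S S west S => mul S S S west S => mul mul S S west S => mul mul mul S west S => mul mul mul mul west S => mul mul mul mul west mul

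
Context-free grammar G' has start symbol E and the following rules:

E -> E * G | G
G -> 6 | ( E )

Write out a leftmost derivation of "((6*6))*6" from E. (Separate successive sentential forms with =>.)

E => E*G   [E -> E * G]
E*G => G*G   [E -> G]
G*G => (E)*G   [G -> ( E )]
(E)*G => (G)*G   [E -> G]
(G)*G => ((E))*G   [G -> ( E )]
((E))*G => ((E*G))*G   [E -> E * G]
((E*G))*G => ((G*G))*G   [E -> G]
((G*G))*G => ((6*G))*G   [G -> 6]
((6*G))*G => ((6*6))*G   [G -> 6]
((6*6))*G => ((6*6))*6   [G -> 6]

E=>E*G=>G*G=>(E)*G=>(G)*G=>((E))*G=>((E*G))*G=>((G*G))*G=>((6*G))*G=>((6*6))*G=>((6*6))*6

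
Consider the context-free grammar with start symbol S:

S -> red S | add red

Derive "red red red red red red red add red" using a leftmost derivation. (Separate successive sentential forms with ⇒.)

S ⇒ red S   [S -> red S]
red S ⇒ red red S   [S -> red S]
red red S ⇒ red red red S   [S -> red S]
red red red S ⇒ red red red red S   [S -> red S]
red red red red S ⇒ red red red red red S   [S -> red S]
red red red red red S ⇒ red red red red red red S   [S -> red S]
red red red red red red S ⇒ red red red red red red red S   [S -> red S]
red red red red red red red S ⇒ red red red red red red red add red   [S -> add red]

S ⇒ red S ⇒ red red S ⇒ red red red S ⇒ red red red red S ⇒ red red red red red S ⇒ red red red red red red S ⇒ red red red red red red red S ⇒ red red red red red red red add red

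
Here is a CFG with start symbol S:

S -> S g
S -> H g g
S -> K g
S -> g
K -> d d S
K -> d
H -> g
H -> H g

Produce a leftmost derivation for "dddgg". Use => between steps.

S => Kg   [S -> K g]
Kg => ddSg   [K -> d d S]
ddSg => ddKgg   [S -> K g]
ddKgg => dddgg   [K -> d]

S => Kg => ddSg => ddKgg => dddgg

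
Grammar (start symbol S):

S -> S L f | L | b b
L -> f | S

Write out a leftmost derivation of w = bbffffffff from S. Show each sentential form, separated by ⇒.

S ⇒ SLf   [S -> S L f]
SLf ⇒ SLfLf   [S -> S L f]
SLfLf ⇒ SLfLfLf   [S -> S L f]
SLfLfLf ⇒ SLfLfLfLf   [S -> S L f]
SLfLfLfLf ⇒ bbLfLfLfLf   [S -> b b]
bbLfLfLfLf ⇒ bbffLfLfLf   [L -> f]
bbffLfLfLf ⇒ bbffffLfLf   [L -> f]
bbffffLfLf ⇒ bbffffffLf   [L -> f]
bbffffffLf ⇒ bbffffffff   [L -> f]

S ⇒ SLf ⇒ SLfLf ⇒ SLfLfLf ⇒ SLfLfLfLf ⇒ bbLfLfLfLf ⇒ bbffLfLfLf ⇒ bbffffLfLf ⇒ bbffffffLf ⇒ bbffffffff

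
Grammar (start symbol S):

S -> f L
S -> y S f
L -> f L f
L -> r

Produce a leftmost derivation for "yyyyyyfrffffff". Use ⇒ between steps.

S ⇒ ySf   [S -> y S f]
ySf ⇒ yySff   [S -> y S f]
yySff ⇒ yyySfff   [S -> y S f]
yyySfff ⇒ yyyySffff   [S -> y S f]
yyyySffff ⇒ yyyyySfffff   [S -> y S f]
yyyyySfffff ⇒ yyyyyySffffff   [S -> y S f]
yyyyyySffffff ⇒ yyyyyyfLffffff   [S -> f L]
yyyyyyfLffffff ⇒ yyyyyyfrffffff   [L -> r]

S ⇒ ySf ⇒ yySff ⇒ yyySfff ⇒ yyyySffff ⇒ yyyyySfffff ⇒ yyyyyySffffff ⇒ yyyyyyfLffffff ⇒ yyyyyyfrffffff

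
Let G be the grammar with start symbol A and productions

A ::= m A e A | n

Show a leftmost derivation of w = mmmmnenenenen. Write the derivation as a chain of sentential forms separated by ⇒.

A⇒mAeA⇒mmAeAeA⇒mmmAeAeAeA⇒mmmmAeAeAeAeA⇒mmmmneAeAeAeA⇒mmmmneneAeAeA⇒mmmmneneneAeA⇒mmmmneneneneA⇒mmmmnenenenen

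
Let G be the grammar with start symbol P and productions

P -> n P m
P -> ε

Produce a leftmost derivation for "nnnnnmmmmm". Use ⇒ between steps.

P⇒nPm⇒nnPmm⇒nnnPmmm⇒nnnnPmmmm⇒nnnnnPmmmmm⇒nnnnnmmmmm

P ⇒ nPm   [P -> n P m]
nPm ⇒ nnPmm   [P -> n P m]
nnPmm ⇒ nnnPmmm   [P -> n P m]
nnnPmmm ⇒ nnnnPmmmm   [P -> n P m]
nnnnPmmmm ⇒ nnnnnPmmmmm   [P -> n P m]
nnnnnPmmmmm ⇒ nnnnnmmmmm   [P -> ε]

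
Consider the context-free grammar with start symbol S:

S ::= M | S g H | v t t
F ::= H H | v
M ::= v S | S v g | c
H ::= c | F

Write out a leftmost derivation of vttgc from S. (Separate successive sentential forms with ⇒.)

S ⇒ SgH ⇒ vttgH ⇒ vttgc

S ⇒ SgH   [S ::= S g H]
SgH ⇒ vttgH   [S ::= v t t]
vttgH ⇒ vttgc   [H ::= c]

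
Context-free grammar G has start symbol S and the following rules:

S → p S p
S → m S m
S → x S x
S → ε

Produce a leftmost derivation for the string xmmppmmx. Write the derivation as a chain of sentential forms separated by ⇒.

S ⇒ xSx   [S → x S x]
xSx ⇒ xmSmx   [S → m S m]
xmSmx ⇒ xmmSmmx   [S → m S m]
xmmSmmx ⇒ xmmpSpmmx   [S → p S p]
xmmpSpmmx ⇒ xmmppmmx   [S → ε]

S ⇒ xSx ⇒ xmSmx ⇒ xmmSmmx ⇒ xmmpSpmmx ⇒ xmmppmmx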